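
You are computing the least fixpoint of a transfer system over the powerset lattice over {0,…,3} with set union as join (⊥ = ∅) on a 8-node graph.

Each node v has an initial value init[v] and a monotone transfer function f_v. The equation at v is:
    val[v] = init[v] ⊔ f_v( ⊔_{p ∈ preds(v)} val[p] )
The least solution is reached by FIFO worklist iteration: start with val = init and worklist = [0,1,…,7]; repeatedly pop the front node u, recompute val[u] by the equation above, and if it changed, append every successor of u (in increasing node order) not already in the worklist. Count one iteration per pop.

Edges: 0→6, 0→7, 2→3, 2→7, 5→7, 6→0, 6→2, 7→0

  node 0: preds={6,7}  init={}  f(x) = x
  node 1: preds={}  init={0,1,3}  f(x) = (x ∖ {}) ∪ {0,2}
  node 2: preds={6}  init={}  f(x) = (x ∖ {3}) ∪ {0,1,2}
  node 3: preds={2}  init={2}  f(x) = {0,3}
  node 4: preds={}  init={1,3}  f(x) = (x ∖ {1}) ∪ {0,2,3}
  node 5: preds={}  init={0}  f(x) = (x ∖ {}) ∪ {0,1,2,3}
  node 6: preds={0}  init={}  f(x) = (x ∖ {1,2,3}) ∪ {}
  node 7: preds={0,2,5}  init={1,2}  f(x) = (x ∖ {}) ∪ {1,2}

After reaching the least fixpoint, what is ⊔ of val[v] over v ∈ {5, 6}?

Trace (13 dequeues):
  [1] u=0 | in {1,2} | out {1,2} | prev {} | push {}
  [2] u=1 | in {} | out {0,1,2,3} | prev {0,1,3} | push {}
  [3] u=2 | in {} | out {0,1,2} | prev {} | push {}
  [4] u=3 | in {0,1,2} | out {0,2,3} | prev {2} | push {}
  [5] u=4 | in {} | out {0,1,2,3} | prev {1,3} | push {}
  [6] u=5 | in {} | out {0,1,2,3} | prev {0} | push {}
  [7] u=6 | in {1,2} | out {} | ==
  [8] u=7 | in {0,1,2,3} | out {0,1,2,3} | prev {1,2} | push {0}
  [9] u=0 | in {0,1,2,3} | out {0,1,2,3} | prev {1,2} | push {6,7}
  [10] u=6 | in {0,1,2,3} | out {0} | prev {} | push {0,2}
  [11] u=7 | in {0,1,2,3} | out {0,1,2,3} | ==
  [12] u=0 | in {0,1,2,3} | out {0,1,2,3} | ==
  [13] u=2 | in {0} | out {0,1,2} | ==

Converged values:
  [0] {0,1,2,3}
  [1] {0,1,2,3}
  [2] {0,1,2}
  [3] {0,2,3}
  [4] {0,1,2,3}
  [5] {0,1,2,3}
  [6] {0}
  [7] {0,1,2,3}

{0,1,2,3}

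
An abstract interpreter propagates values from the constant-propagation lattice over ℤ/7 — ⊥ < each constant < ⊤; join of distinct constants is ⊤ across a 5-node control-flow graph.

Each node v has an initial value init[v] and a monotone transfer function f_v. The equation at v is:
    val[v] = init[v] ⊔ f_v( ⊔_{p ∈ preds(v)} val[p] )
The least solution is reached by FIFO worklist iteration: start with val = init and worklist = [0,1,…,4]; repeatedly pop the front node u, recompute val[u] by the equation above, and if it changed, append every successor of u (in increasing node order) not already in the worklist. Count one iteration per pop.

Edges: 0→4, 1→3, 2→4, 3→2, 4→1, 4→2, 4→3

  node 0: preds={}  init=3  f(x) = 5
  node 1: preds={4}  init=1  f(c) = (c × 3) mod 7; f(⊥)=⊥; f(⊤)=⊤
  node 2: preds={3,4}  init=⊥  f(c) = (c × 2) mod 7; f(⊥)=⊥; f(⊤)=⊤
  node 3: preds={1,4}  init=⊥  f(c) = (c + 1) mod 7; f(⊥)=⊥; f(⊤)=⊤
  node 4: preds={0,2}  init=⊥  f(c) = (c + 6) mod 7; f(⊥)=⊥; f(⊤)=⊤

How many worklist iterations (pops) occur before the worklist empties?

10

Trace (10 dequeues):
  [1] u=0 | in ⊥ | out ⊤ | prev 3 | push {}
  [2] u=1 | in ⊥ | out 1 | ==
  [3] u=2 | in ⊥ | out ⊥ | ==
  [4] u=3 | in 1 | out 2 | prev ⊥ | push {2}
  [5] u=4 | in ⊤ | out ⊤ | prev ⊥ | push {1,3}
  [6] u=2 | in ⊤ | out ⊤ | prev ⊥ | push {4}
  [7] u=1 | in ⊤ | out ⊤ | prev 1 | push {}
  [8] u=3 | in ⊤ | out ⊤ | prev 2 | push {2}
  [9] u=4 | in ⊤ | out ⊤ | ==
  [10] u=2 | in ⊤ | out ⊤ | ==

Converged values:
  [0] ⊤
  [1] ⊤
  [2] ⊤
  [3] ⊤
  [4] ⊤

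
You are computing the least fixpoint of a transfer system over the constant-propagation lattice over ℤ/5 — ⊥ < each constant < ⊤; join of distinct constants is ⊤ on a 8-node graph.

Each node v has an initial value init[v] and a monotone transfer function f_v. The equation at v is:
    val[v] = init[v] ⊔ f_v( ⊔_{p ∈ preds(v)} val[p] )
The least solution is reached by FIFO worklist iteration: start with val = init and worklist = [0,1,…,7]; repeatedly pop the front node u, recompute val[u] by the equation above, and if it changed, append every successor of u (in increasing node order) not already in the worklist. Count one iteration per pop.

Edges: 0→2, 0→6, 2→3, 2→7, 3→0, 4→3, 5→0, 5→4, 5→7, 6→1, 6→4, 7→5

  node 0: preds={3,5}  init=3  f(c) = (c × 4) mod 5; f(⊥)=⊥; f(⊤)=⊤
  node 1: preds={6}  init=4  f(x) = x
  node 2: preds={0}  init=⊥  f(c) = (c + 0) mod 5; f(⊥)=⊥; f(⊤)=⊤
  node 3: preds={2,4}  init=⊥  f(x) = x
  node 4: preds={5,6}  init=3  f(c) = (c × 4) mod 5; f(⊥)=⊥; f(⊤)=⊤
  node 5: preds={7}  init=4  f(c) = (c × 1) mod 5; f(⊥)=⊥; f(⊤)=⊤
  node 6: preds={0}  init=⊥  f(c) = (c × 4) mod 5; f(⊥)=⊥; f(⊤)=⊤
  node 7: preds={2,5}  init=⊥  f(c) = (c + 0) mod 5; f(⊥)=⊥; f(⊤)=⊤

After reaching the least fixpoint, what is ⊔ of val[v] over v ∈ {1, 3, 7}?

Trace (16 dequeues):
  [1] u=0 | in 4 | out ⊤ | prev 3 | push {}
  [2] u=1 | in ⊥ | out 4 | ==
  [3] u=2 | in ⊤ | out ⊤ | prev ⊥ | push {}
  [4] u=3 | in ⊤ | out ⊤ | prev ⊥ | push {0}
  [5] u=4 | in 4 | out ⊤ | prev 3 | push {3}
  [6] u=5 | in ⊥ | out 4 | ==
  [7] u=6 | in ⊤ | out ⊤ | prev ⊥ | push {1,4}
  [8] u=7 | in ⊤ | out ⊤ | prev ⊥ | push {5}
  [9] u=0 | in ⊤ | out ⊤ | ==
  [10] u=3 | in ⊤ | out ⊤ | ==
  [11] u=1 | in ⊤ | out ⊤ | prev 4 | push {}
  [12] u=4 | in ⊤ | out ⊤ | ==
  [13] u=5 | in ⊤ | out ⊤ | prev 4 | push {0,4,7}
  [14] u=0 | in ⊤ | out ⊤ | ==
  [15] u=4 | in ⊤ | out ⊤ | ==
  [16] u=7 | in ⊤ | out ⊤ | ==

Converged values:
  [0] ⊤
  [1] ⊤
  [2] ⊤
  [3] ⊤
  [4] ⊤
  [5] ⊤
  [6] ⊤
  [7] ⊤

⊤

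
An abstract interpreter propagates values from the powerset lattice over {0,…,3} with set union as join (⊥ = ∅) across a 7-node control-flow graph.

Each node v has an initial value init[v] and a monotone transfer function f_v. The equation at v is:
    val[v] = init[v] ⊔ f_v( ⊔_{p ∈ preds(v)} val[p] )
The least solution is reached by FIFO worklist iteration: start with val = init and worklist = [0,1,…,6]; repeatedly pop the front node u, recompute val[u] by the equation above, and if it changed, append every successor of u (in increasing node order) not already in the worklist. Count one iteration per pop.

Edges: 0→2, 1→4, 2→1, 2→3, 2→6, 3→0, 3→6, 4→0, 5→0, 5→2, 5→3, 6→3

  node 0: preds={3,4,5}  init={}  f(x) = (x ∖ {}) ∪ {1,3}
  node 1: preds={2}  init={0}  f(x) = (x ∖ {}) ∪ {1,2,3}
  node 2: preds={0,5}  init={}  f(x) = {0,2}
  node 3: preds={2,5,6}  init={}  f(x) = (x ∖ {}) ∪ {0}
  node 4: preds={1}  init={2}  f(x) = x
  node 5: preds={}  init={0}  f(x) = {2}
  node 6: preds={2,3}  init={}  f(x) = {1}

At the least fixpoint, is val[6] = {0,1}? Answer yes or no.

Trace (13 dequeues):
  [1] u=0 | in {0,2} | out {0,1,2,3} | prev {} | push {}
  [2] u=1 | in {} | out {0,1,2,3} | prev {0} | push {}
  [3] u=2 | in {0,1,2,3} | out {0,2} | prev {} | push {1}
  [4] u=3 | in {0,2} | out {0,2} | prev {} | push {0}
  [5] u=4 | in {0,1,2,3} | out {0,1,2,3} | prev {2} | push {}
  [6] u=5 | in {} | out {0,2} | prev {0} | push {2,3}
  [7] u=6 | in {0,2} | out {1} | prev {} | push {}
  [8] u=1 | in {0,2} | out {0,1,2,3} | ==
  [9] u=0 | in {0,1,2,3} | out {0,1,2,3} | ==
  [10] u=2 | in {0,1,2,3} | out {0,2} | ==
  [11] u=3 | in {0,1,2} | out {0,1,2} | prev {0,2} | push {0,6}
  [12] u=0 | in {0,1,2,3} | out {0,1,2,3} | ==
  [13] u=6 | in {0,1,2} | out {1} | ==

Converged values:
  [0] {0,1,2,3}
  [1] {0,1,2,3}
  [2] {0,2}
  [3] {0,1,2}
  [4] {0,1,2,3}
  [5] {0,2}
  [6] {1}

no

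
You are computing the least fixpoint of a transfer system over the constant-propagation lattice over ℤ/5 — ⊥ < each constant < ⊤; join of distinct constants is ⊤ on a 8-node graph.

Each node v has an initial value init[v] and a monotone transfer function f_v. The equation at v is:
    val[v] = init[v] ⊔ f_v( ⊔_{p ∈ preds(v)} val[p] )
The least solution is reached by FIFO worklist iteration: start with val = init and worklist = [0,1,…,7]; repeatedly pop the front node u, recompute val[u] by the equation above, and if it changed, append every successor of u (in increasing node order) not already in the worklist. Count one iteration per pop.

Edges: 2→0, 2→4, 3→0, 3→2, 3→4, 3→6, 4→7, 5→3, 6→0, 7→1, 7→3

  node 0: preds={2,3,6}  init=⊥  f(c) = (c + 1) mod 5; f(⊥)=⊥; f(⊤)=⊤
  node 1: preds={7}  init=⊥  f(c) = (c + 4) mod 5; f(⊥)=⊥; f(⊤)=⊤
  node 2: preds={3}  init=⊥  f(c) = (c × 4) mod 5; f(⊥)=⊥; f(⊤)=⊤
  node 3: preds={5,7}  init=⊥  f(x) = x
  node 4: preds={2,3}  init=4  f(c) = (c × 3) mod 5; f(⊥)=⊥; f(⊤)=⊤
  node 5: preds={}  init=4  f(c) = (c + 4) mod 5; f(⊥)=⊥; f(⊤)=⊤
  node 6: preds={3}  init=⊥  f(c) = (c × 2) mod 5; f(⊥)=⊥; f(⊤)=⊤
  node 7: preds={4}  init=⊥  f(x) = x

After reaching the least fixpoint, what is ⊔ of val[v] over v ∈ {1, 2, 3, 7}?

⊤

Iteration log — 18 steps:
  step 1. node 0  ⊔preds=⊥  new=⊥  stable
  step 2. node 1  ⊔preds=⊥  new=⊥  stable
  step 3. node 2  ⊔preds=⊥  new=⊥  stable
  step 4. node 3  ⊔preds=4  new=4  old=⊥  +wl: 0,2
  step 5. node 4  ⊔preds=4  new=⊤  old=4  +wl: 
  step 6. node 5  ⊔preds=⊥  new=4  stable
  step 7. node 6  ⊔preds=4  new=3  old=⊥  +wl: 
  step 8. node 7  ⊔preds=⊤  new=⊤  old=⊥  +wl: 1,3
  step 9. node 0  ⊔preds=⊤  new=⊤  old=⊥  +wl: 
  step 10. node 2  ⊔preds=4  new=1  old=⊥  +wl: 0,4
  step 11. node 1  ⊔preds=⊤  new=⊤  old=⊥  +wl: 
  step 12. node 3  ⊔preds=⊤  new=⊤  old=4  +wl: 2,6
  step 13. node 0  ⊔preds=⊤  new=⊤  stable
  step 14. node 4  ⊔preds=⊤  new=⊤  stable
  step 15. node 2  ⊔preds=⊤  new=⊤  old=1  +wl: 0,4
  step 16. node 6  ⊔preds=⊤  new=⊤  old=3  +wl: 
  step 17. node 0  ⊔preds=⊤  new=⊤  stable
  step 18. node 4  ⊔preds=⊤  new=⊤  stable

Least fixpoint reached:
  node 0: ⊤
  node 1: ⊤
  node 2: ⊤
  node 3: ⊤
  node 4: ⊤
  node 5: 4
  node 6: ⊤
  node 7: ⊤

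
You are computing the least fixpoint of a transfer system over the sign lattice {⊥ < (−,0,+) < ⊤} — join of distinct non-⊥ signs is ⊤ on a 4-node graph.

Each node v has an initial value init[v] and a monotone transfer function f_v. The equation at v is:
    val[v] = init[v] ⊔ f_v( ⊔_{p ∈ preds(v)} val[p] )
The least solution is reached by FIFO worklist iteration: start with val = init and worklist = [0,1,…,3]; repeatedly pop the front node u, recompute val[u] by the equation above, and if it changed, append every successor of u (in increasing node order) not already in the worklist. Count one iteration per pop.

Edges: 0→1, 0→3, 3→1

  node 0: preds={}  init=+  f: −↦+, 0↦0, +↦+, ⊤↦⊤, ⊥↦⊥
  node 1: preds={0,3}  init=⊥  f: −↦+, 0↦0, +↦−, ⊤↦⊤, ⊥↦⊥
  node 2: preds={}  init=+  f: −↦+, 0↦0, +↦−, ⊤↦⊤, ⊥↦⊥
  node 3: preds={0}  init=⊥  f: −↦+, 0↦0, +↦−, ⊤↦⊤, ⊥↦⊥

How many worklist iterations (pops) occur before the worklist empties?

5

Iteration log — 5 steps:
  step 1. node 0  ⊔preds=⊥  new=+  stable
  step 2. node 1  ⊔preds=+  new=−  old=⊥  +wl: 
  step 3. node 2  ⊔preds=⊥  new=+  stable
  step 4. node 3  ⊔preds=+  new=−  old=⊥  +wl: 1
  step 5. node 1  ⊔preds=⊤  new=⊤  old=−  +wl: 

Least fixpoint reached:
  node 0: +
  node 1: ⊤
  node 2: +
  node 3: −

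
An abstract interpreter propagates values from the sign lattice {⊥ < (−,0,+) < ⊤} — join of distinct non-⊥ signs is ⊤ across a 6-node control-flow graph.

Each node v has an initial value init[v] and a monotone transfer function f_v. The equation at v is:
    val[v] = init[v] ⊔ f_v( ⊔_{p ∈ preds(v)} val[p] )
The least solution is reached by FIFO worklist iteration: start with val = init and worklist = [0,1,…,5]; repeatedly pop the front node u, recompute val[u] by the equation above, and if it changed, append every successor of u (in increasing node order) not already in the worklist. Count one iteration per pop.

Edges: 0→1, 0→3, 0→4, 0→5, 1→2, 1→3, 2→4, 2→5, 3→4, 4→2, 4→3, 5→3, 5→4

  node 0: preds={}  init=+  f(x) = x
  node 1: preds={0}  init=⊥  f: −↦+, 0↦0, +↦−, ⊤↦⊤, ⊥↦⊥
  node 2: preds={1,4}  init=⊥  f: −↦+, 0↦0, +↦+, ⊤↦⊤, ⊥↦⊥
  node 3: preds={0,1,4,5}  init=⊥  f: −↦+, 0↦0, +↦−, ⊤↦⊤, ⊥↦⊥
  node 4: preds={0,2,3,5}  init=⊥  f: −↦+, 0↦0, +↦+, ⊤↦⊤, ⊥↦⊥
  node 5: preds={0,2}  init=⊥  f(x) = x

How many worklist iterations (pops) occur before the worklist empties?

12

Worklist (12 pops):
  #1 pop 0: in=⊥ → + (no change)
  #2 pop 1: in=+ → − (was ⊥); enqueue []
  #3 pop 2: in=− → + (was ⊥); enqueue []
  #4 pop 3: in=⊤ → ⊤ (was ⊥); enqueue []
  #5 pop 4: in=⊤ → ⊤ (was ⊥); enqueue [2,3]
  #6 pop 5: in=+ → + (was ⊥); enqueue [4]
  #7 pop 2: in=⊤ → ⊤ (was +); enqueue [5]
  #8 pop 3: in=⊤ → ⊤ (no change)
  #9 pop 4: in=⊤ → ⊤ (no change)
  #10 pop 5: in=⊤ → ⊤ (was +); enqueue [3,4]
  #11 pop 3: in=⊤ → ⊤ (no change)
  #12 pop 4: in=⊤ → ⊤ (no change)

Fixpoint:
  val[0] = +
  val[1] = −
  val[2] = ⊤
  val[3] = ⊤
  val[4] = ⊤
  val[5] = ⊤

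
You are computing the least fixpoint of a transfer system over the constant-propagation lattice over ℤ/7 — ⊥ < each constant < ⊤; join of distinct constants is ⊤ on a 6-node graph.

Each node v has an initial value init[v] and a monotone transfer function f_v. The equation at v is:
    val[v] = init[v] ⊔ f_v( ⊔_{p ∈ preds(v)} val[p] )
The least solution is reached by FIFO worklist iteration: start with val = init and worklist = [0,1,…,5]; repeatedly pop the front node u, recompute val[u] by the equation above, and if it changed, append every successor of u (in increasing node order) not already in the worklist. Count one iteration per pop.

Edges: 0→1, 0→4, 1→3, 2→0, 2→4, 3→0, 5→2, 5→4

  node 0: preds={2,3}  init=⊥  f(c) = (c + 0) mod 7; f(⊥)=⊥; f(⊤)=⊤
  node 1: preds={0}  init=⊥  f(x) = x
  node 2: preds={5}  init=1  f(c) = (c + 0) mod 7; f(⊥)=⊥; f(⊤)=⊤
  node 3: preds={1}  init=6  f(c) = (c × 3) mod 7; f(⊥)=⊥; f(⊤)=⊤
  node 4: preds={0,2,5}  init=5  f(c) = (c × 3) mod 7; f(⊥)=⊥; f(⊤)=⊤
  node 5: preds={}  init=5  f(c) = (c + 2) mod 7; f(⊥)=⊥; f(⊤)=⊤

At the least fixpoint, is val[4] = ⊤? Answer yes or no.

Iteration log — 7 steps:
  step 1. node 0  ⊔preds=⊤  new=⊤  old=⊥  +wl: 
  step 2. node 1  ⊔preds=⊤  new=⊤  old=⊥  +wl: 
  step 3. node 2  ⊔preds=5  new=⊤  old=1  +wl: 0
  step 4. node 3  ⊔preds=⊤  new=⊤  old=6  +wl: 
  step 5. node 4  ⊔preds=⊤  new=⊤  old=5  +wl: 
  step 6. node 5  ⊔preds=⊥  new=5  stable
  step 7. node 0  ⊔preds=⊤  new=⊤  stable

Least fixpoint reached:
  node 0: ⊤
  node 1: ⊤
  node 2: ⊤
  node 3: ⊤
  node 4: ⊤
  node 5: 5

yes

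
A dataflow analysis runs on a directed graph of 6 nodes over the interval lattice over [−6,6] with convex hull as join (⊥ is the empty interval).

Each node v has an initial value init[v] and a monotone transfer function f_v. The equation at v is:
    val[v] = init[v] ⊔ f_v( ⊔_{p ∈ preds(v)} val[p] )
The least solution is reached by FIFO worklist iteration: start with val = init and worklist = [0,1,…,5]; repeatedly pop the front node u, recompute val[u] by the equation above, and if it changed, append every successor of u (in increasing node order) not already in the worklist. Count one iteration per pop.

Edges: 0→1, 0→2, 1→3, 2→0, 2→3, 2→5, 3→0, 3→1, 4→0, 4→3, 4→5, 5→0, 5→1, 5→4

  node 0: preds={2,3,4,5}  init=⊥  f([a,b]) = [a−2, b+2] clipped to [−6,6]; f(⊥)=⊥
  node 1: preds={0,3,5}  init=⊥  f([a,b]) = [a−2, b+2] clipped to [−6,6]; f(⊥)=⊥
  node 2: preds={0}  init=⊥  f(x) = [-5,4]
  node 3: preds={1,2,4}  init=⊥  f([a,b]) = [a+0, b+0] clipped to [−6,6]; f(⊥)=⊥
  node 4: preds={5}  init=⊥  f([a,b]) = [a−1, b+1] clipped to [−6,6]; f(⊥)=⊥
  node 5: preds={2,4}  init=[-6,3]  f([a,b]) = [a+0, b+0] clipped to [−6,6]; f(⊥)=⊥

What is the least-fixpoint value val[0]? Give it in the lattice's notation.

Trace (23 dequeues):
  [1] u=0 | in [-6,3] | out [-6,5] | prev ⊥ | push {}
  [2] u=1 | in [-6,5] | out [-6,6] | prev ⊥ | push {}
  [3] u=2 | in [-6,5] | out [-5,4] | prev ⊥ | push {0}
  [4] u=3 | in [-6,6] | out [-6,6] | prev ⊥ | push {1}
  [5] u=4 | in [-6,3] | out [-6,4] | prev ⊥ | push {3}
  [6] u=5 | in [-6,4] | out [-6,4] | prev [-6,3] | push {4}
  [7] u=0 | in [-6,6] | out [-6,6] | prev [-6,5] | push {2}
  [8] u=1 | in [-6,6] | out [-6,6] | ==
  [9] u=3 | in [-6,6] | out [-6,6] | ==
  [10] u=4 | in [-6,4] | out [-6,5] | prev [-6,4] | push {0,3,5}
  [11] u=2 | in [-6,6] | out [-5,4] | ==
  [12] u=0 | in [-6,6] | out [-6,6] | ==
  [13] u=3 | in [-6,6] | out [-6,6] | ==
  [14] u=5 | in [-6,5] | out [-6,5] | prev [-6,4] | push {0,1,4}
  [15] u=0 | in [-6,6] | out [-6,6] | ==
  [16] u=1 | in [-6,6] | out [-6,6] | ==
  [17] u=4 | in [-6,5] | out [-6,6] | prev [-6,5] | push {0,3,5}
  [18] u=0 | in [-6,6] | out [-6,6] | ==
  [19] u=3 | in [-6,6] | out [-6,6] | ==
  [20] u=5 | in [-6,6] | out [-6,6] | prev [-6,5] | push {0,1,4}
  [21] u=0 | in [-6,6] | out [-6,6] | ==
  [22] u=1 | in [-6,6] | out [-6,6] | ==
  [23] u=4 | in [-6,6] | out [-6,6] | ==

Converged values:
  [0] [-6,6]
  [1] [-6,6]
  [2] [-5,4]
  [3] [-6,6]
  [4] [-6,6]
  [5] [-6,6]

[-6,6]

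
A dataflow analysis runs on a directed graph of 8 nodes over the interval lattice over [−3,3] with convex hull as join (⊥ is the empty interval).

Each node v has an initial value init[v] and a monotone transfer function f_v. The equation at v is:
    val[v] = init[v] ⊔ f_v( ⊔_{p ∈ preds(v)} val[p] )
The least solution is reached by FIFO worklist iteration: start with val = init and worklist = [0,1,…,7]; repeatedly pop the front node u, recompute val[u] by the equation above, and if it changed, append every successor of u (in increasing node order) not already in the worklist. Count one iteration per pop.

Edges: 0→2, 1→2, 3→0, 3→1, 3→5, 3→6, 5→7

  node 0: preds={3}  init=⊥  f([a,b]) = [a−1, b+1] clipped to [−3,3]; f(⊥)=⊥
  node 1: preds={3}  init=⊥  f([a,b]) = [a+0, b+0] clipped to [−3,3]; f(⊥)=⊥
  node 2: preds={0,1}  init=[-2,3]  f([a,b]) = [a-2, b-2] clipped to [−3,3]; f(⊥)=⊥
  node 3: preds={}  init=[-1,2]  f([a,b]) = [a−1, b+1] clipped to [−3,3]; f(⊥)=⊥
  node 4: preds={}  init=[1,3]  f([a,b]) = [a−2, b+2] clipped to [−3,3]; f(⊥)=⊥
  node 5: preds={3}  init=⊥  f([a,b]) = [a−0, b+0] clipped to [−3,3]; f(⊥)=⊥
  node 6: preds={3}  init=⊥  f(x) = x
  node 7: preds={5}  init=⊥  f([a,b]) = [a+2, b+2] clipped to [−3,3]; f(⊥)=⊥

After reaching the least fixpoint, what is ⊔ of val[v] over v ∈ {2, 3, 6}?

[-3,3]

Worklist (8 pops):
  #1 pop 0: in=[-1,2] → [-2,3] (was ⊥); enqueue []
  #2 pop 1: in=[-1,2] → [-1,2] (was ⊥); enqueue []
  #3 pop 2: in=[-2,3] → [-3,3] (was [-2,3]); enqueue []
  #4 pop 3: in=⊥ → [-1,2] (no change)
  #5 pop 4: in=⊥ → [1,3] (no change)
  #6 pop 5: in=[-1,2] → [-1,2] (was ⊥); enqueue []
  #7 pop 6: in=[-1,2] → [-1,2] (was ⊥); enqueue []
  #8 pop 7: in=[-1,2] → [1,3] (was ⊥); enqueue []

Fixpoint:
  val[0] = [-2,3]
  val[1] = [-1,2]
  val[2] = [-3,3]
  val[3] = [-1,2]
  val[4] = [1,3]
  val[5] = [-1,2]
  val[6] = [-1,2]
  val[7] = [1,3]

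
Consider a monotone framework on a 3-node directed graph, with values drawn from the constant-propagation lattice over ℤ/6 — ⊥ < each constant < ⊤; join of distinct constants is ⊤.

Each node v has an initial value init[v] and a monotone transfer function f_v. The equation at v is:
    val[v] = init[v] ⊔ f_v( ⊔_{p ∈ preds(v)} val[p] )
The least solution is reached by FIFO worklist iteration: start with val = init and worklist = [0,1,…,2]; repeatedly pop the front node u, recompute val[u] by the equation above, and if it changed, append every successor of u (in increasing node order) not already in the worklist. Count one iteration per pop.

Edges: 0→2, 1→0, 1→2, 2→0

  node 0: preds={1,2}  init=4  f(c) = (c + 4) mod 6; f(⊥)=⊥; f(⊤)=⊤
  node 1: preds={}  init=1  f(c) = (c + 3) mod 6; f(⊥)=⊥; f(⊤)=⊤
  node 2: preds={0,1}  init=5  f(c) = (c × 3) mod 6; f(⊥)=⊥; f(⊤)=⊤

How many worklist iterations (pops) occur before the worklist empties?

4

Worklist (4 pops):
  #1 pop 0: in=⊤ → ⊤ (was 4); enqueue []
  #2 pop 1: in=⊥ → 1 (no change)
  #3 pop 2: in=⊤ → ⊤ (was 5); enqueue [0]
  #4 pop 0: in=⊤ → ⊤ (no change)

Fixpoint:
  val[0] = ⊤
  val[1] = 1
  val[2] = ⊤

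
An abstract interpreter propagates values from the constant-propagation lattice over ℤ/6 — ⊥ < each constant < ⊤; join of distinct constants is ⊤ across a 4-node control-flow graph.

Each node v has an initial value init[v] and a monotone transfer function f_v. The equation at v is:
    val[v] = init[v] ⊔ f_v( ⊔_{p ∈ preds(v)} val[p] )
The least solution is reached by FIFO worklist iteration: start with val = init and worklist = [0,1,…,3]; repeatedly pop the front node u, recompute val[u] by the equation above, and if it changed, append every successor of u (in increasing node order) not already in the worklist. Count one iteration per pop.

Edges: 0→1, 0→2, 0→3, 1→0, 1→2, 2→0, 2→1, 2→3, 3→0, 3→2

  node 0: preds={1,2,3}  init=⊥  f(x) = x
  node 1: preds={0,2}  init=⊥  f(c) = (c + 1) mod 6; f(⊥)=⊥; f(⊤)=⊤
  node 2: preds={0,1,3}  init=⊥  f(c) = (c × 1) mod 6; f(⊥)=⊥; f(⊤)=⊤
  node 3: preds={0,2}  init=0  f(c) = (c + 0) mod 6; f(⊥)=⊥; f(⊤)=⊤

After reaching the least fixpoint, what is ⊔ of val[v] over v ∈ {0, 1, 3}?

Trace (9 dequeues):
  [1] u=0 | in 0 | out 0 | prev ⊥ | push {}
  [2] u=1 | in 0 | out 1 | prev ⊥ | push {0}
  [3] u=2 | in ⊤ | out ⊤ | prev ⊥ | push {1}
  [4] u=3 | in ⊤ | out ⊤ | prev 0 | push {2}
  [5] u=0 | in ⊤ | out ⊤ | prev 0 | push {3}
  [6] u=1 | in ⊤ | out ⊤ | prev 1 | push {0}
  [7] u=2 | in ⊤ | out ⊤ | ==
  [8] u=3 | in ⊤ | out ⊤ | ==
  [9] u=0 | in ⊤ | out ⊤ | ==

Converged values:
  [0] ⊤
  [1] ⊤
  [2] ⊤
  [3] ⊤

⊤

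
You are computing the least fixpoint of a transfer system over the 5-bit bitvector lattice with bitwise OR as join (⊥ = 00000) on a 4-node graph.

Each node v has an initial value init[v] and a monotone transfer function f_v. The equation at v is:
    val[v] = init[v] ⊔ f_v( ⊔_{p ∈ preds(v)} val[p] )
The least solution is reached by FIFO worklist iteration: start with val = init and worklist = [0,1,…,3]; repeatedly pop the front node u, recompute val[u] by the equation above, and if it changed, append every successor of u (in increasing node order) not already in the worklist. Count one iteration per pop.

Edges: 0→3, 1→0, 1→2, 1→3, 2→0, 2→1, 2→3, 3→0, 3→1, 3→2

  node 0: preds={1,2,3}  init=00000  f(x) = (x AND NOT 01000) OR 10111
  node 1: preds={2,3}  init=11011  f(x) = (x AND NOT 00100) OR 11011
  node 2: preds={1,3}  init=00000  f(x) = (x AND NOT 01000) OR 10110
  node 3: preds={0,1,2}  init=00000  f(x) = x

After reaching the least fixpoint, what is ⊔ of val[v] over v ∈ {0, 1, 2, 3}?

Trace (7 dequeues):
  [1] u=0 | in 11011 | out 10111 | prev 00000 | push {}
  [2] u=1 | in 00000 | out 11011 | ==
  [3] u=2 | in 11011 | out 10111 | prev 00000 | push {0,1}
  [4] u=3 | in 11111 | out 11111 | prev 00000 | push {2}
  [5] u=0 | in 11111 | out 10111 | ==
  [6] u=1 | in 11111 | out 11011 | ==
  [7] u=2 | in 11111 | out 10111 | ==

Converged values:
  [0] 10111
  [1] 11011
  [2] 10111
  [3] 11111

11111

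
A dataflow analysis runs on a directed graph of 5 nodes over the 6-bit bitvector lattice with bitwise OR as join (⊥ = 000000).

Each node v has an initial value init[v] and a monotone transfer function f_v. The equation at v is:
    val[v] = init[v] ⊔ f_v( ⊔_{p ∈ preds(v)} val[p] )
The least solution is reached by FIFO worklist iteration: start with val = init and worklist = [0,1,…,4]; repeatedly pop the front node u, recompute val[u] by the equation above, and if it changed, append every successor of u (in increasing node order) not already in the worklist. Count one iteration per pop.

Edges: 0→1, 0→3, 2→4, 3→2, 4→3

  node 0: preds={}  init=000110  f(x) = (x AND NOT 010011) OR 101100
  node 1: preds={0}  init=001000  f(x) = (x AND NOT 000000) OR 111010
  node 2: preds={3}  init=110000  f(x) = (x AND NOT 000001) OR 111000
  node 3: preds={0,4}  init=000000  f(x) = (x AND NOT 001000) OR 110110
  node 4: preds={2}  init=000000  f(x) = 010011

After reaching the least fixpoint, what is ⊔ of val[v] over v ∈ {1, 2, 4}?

111111

Trace (9 dequeues):
  [1] u=0 | in 000000 | out 101110 | prev 000110 | push {}
  [2] u=1 | in 101110 | out 111110 | prev 001000 | push {}
  [3] u=2 | in 000000 | out 111000 | prev 110000 | push {}
  [4] u=3 | in 101110 | out 110110 | prev 000000 | push {2}
  [5] u=4 | in 111000 | out 010011 | prev 000000 | push {3}
  [6] u=2 | in 110110 | out 111110 | prev 111000 | push {4}
  [7] u=3 | in 111111 | out 110111 | prev 110110 | push {2}
  [8] u=4 | in 111110 | out 010011 | ==
  [9] u=2 | in 110111 | out 111110 | ==

Converged values:
  [0] 101110
  [1] 111110
  [2] 111110
  [3] 110111
  [4] 010011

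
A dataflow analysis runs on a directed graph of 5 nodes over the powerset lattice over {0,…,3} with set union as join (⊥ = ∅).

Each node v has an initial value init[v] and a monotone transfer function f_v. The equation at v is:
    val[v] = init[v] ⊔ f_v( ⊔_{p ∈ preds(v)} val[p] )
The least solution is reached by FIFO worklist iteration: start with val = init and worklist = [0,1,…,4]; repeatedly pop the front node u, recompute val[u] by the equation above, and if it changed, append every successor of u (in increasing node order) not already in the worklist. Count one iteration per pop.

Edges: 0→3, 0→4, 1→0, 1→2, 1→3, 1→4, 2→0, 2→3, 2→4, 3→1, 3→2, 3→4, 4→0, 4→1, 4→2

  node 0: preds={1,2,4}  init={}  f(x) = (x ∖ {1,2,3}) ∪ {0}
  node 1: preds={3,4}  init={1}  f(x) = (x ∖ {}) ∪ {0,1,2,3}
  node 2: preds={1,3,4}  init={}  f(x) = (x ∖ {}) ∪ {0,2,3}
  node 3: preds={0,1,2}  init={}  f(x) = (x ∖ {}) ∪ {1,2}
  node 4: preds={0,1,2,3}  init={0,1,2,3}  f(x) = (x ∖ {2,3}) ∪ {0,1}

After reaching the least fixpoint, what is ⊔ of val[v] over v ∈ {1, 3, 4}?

Worklist (8 pops):
  #1 pop 0: in={0,1,2,3} → {0} (was {}); enqueue []
  #2 pop 1: in={0,1,2,3} → {0,1,2,3} (was {1}); enqueue [0]
  #3 pop 2: in={0,1,2,3} → {0,1,2,3} (was {}); enqueue []
  #4 pop 3: in={0,1,2,3} → {0,1,2,3} (was {}); enqueue [1,2]
  #5 pop 4: in={0,1,2,3} → {0,1,2,3} (no change)
  #6 pop 0: in={0,1,2,3} → {0} (no change)
  #7 pop 1: in={0,1,2,3} → {0,1,2,3} (no change)
  #8 pop 2: in={0,1,2,3} → {0,1,2,3} (no change)

Fixpoint:
  val[0] = {0}
  val[1] = {0,1,2,3}
  val[2] = {0,1,2,3}
  val[3] = {0,1,2,3}
  val[4] = {0,1,2,3}

{0,1,2,3}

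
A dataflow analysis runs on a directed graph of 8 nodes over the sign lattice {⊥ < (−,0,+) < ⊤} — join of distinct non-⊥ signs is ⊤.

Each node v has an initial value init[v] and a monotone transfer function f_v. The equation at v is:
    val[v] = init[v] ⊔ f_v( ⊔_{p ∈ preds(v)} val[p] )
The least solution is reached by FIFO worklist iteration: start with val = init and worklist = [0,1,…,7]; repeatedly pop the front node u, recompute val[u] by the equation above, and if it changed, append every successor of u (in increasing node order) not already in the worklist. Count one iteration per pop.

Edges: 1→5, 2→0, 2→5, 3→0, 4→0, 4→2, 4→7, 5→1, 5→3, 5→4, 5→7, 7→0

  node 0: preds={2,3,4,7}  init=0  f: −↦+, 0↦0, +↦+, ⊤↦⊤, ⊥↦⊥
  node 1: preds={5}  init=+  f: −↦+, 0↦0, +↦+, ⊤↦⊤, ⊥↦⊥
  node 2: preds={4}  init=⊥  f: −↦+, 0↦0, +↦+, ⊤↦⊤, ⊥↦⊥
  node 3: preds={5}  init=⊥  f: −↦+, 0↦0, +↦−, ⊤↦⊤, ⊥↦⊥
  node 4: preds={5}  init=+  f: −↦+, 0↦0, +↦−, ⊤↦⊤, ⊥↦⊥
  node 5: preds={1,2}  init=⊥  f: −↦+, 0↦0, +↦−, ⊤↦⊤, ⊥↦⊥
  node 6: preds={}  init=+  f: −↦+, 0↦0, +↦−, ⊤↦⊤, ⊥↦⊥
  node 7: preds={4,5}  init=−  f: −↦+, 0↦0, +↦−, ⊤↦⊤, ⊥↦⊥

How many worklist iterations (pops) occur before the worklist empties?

13

Trace (13 dequeues):
  [1] u=0 | in ⊤ | out ⊤ | prev 0 | push {}
  [2] u=1 | in ⊥ | out + | ==
  [3] u=2 | in + | out + | prev ⊥ | push {0}
  [4] u=3 | in ⊥ | out ⊥ | ==
  [5] u=4 | in ⊥ | out + | ==
  [6] u=5 | in + | out − | prev ⊥ | push {1,3,4}
  [7] u=6 | in ⊥ | out + | ==
  [8] u=7 | in ⊤ | out ⊤ | prev − | push {}
  [9] u=0 | in ⊤ | out ⊤ | ==
  [10] u=1 | in − | out + | ==
  [11] u=3 | in − | out + | prev ⊥ | push {0}
  [12] u=4 | in − | out + | ==
  [13] u=0 | in ⊤ | out ⊤ | ==

Converged values:
  [0] ⊤
  [1] +
  [2] +
  [3] +
  [4] +
  [5] −
  [6] +
  [7] ⊤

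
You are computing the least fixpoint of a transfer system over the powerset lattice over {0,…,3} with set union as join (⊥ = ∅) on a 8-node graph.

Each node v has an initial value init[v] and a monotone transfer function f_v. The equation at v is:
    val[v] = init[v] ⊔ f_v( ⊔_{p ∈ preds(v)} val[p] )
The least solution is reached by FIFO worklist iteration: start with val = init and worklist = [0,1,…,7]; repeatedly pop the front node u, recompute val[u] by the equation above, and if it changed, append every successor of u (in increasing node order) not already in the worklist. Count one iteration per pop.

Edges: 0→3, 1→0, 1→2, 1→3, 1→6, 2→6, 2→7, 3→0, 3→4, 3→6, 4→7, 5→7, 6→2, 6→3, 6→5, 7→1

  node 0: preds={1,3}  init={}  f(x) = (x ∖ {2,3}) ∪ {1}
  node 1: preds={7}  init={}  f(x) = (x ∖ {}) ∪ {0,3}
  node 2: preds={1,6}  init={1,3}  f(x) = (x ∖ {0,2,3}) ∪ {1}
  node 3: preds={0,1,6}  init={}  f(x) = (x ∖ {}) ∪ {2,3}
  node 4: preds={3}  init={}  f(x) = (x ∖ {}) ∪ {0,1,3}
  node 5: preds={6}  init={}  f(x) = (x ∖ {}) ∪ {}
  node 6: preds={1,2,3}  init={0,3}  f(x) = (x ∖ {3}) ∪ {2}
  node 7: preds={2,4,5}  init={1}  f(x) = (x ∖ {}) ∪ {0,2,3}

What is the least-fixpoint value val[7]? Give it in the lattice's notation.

Trace (18 dequeues):
  [1] u=0 | in {} | out {1} | prev {} | push {}
  [2] u=1 | in {1} | out {0,1,3} | prev {} | push {0}
  [3] u=2 | in {0,1,3} | out {1,3} | ==
  [4] u=3 | in {0,1,3} | out {0,1,2,3} | prev {} | push {}
  [5] u=4 | in {0,1,2,3} | out {0,1,2,3} | prev {} | push {}
  [6] u=5 | in {0,3} | out {0,3} | prev {} | push {}
  [7] u=6 | in {0,1,2,3} | out {0,1,2,3} | prev {0,3} | push {2,3,5}
  [8] u=7 | in {0,1,2,3} | out {0,1,2,3} | prev {1} | push {1}
  [9] u=0 | in {0,1,2,3} | out {0,1} | prev {1} | push {}
  [10] u=2 | in {0,1,2,3} | out {1,3} | ==
  [11] u=3 | in {0,1,2,3} | out {0,1,2,3} | ==
  [12] u=5 | in {0,1,2,3} | out {0,1,2,3} | prev {0,3} | push {7}
  [13] u=1 | in {0,1,2,3} | out {0,1,2,3} | prev {0,1,3} | push {0,2,3,6}
  [14] u=7 | in {0,1,2,3} | out {0,1,2,3} | ==
  [15] u=0 | in {0,1,2,3} | out {0,1} | ==
  [16] u=2 | in {0,1,2,3} | out {1,3} | ==
  [17] u=3 | in {0,1,2,3} | out {0,1,2,3} | ==
  [18] u=6 | in {0,1,2,3} | out {0,1,2,3} | ==

Converged values:
  [0] {0,1}
  [1] {0,1,2,3}
  [2] {1,3}
  [3] {0,1,2,3}
  [4] {0,1,2,3}
  [5] {0,1,2,3}
  [6] {0,1,2,3}
  [7] {0,1,2,3}

{0,1,2,3}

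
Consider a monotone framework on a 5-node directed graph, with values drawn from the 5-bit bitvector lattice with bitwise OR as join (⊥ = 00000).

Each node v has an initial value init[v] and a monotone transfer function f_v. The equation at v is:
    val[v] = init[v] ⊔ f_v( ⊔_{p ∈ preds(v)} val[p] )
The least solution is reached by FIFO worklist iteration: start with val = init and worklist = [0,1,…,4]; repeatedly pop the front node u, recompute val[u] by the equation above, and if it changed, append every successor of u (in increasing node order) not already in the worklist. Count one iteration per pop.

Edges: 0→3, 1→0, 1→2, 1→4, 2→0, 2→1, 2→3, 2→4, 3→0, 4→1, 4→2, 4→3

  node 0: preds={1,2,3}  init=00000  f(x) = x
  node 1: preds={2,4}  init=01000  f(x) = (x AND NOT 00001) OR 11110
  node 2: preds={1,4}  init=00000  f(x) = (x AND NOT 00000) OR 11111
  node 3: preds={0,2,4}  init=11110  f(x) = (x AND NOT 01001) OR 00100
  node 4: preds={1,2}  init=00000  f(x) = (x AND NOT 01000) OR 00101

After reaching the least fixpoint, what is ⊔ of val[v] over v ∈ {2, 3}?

11111

Worklist (9 pops):
  #1 pop 0: in=11110 → 11110 (was 00000); enqueue []
  #2 pop 1: in=00000 → 11110 (was 01000); enqueue [0]
  #3 pop 2: in=11110 → 11111 (was 00000); enqueue [1]
  #4 pop 3: in=11111 → 11110 (no change)
  #5 pop 4: in=11111 → 10111 (was 00000); enqueue [2,3]
  #6 pop 0: in=11111 → 11111 (was 11110); enqueue []
  #7 pop 1: in=11111 → 11110 (no change)
  #8 pop 2: in=11111 → 11111 (no change)
  #9 pop 3: in=11111 → 11110 (no change)

Fixpoint:
  val[0] = 11111
  val[1] = 11110
  val[2] = 11111
  val[3] = 11110
  val[4] = 10111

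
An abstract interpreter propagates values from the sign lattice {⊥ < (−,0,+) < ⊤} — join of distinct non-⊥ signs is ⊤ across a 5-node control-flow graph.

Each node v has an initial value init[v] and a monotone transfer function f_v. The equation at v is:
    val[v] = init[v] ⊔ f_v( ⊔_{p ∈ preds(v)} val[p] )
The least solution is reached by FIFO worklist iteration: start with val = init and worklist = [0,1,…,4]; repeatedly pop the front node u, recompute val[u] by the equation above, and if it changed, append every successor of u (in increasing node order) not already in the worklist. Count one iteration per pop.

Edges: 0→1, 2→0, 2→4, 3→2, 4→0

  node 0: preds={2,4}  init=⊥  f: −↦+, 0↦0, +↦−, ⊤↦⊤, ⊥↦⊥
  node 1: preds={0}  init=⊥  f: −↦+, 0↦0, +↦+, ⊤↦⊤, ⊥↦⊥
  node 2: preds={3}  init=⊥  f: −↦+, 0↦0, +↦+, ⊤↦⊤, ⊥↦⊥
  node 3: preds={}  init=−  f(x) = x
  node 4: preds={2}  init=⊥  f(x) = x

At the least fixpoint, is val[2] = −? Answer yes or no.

Worklist (7 pops):
  #1 pop 0: in=⊥ → ⊥ (no change)
  #2 pop 1: in=⊥ → ⊥ (no change)
  #3 pop 2: in=− → + (was ⊥); enqueue [0]
  #4 pop 3: in=⊥ → − (no change)
  #5 pop 4: in=+ → + (was ⊥); enqueue []
  #6 pop 0: in=+ → − (was ⊥); enqueue [1]
  #7 pop 1: in=− → + (was ⊥); enqueue []

Fixpoint:
  val[0] = −
  val[1] = +
  val[2] = +
  val[3] = −
  val[4] = +

no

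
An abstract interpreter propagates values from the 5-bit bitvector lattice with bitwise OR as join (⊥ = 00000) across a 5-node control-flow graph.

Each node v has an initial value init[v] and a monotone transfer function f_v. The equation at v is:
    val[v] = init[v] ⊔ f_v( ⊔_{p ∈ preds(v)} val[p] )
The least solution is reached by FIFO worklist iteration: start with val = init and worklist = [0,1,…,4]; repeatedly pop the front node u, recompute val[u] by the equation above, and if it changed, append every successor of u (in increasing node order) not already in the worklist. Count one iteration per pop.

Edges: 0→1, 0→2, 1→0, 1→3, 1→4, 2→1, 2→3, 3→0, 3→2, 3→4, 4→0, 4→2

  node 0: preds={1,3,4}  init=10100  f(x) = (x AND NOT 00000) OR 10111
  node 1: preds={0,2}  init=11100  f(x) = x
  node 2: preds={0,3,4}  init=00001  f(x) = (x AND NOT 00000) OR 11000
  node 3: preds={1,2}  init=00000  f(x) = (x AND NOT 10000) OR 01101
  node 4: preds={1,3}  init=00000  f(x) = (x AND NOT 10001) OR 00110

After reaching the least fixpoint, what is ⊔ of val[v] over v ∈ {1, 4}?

11111

Trace (8 dequeues):
  [1] u=0 | in 11100 | out 11111 | prev 10100 | push {}
  [2] u=1 | in 11111 | out 11111 | prev 11100 | push {0}
  [3] u=2 | in 11111 | out 11111 | prev 00001 | push {1}
  [4] u=3 | in 11111 | out 01111 | prev 00000 | push {2}
  [5] u=4 | in 11111 | out 01110 | prev 00000 | push {}
  [6] u=0 | in 11111 | out 11111 | ==
  [7] u=1 | in 11111 | out 11111 | ==
  [8] u=2 | in 11111 | out 11111 | ==

Converged values:
  [0] 11111
  [1] 11111
  [2] 11111
  [3] 01111
  [4] 01110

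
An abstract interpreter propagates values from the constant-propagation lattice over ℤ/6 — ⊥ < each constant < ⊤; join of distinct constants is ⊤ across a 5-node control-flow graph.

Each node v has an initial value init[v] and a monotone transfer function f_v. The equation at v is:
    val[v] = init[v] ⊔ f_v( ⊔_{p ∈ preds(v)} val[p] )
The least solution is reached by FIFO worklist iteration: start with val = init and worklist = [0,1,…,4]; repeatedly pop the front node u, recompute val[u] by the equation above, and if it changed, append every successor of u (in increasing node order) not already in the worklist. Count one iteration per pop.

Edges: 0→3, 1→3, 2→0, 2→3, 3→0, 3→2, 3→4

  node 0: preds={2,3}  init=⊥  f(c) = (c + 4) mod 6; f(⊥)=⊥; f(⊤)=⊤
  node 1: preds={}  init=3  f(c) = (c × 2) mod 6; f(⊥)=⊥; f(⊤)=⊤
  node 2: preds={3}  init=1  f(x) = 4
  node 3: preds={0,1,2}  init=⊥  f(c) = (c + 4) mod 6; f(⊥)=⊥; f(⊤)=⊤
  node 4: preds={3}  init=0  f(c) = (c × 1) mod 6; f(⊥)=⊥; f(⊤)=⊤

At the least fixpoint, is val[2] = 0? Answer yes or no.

no

Worklist (8 pops):
  #1 pop 0: in=1 → 5 (was ⊥); enqueue []
  #2 pop 1: in=⊥ → 3 (no change)
  #3 pop 2: in=⊥ → ⊤ (was 1); enqueue [0]
  #4 pop 3: in=⊤ → ⊤ (was ⊥); enqueue [2]
  #5 pop 4: in=⊤ → ⊤ (was 0); enqueue []
  #6 pop 0: in=⊤ → ⊤ (was 5); enqueue [3]
  #7 pop 2: in=⊤ → ⊤ (no change)
  #8 pop 3: in=⊤ → ⊤ (no change)

Fixpoint:
  val[0] = ⊤
  val[1] = 3
  val[2] = ⊤
  val[3] = ⊤
  val[4] = ⊤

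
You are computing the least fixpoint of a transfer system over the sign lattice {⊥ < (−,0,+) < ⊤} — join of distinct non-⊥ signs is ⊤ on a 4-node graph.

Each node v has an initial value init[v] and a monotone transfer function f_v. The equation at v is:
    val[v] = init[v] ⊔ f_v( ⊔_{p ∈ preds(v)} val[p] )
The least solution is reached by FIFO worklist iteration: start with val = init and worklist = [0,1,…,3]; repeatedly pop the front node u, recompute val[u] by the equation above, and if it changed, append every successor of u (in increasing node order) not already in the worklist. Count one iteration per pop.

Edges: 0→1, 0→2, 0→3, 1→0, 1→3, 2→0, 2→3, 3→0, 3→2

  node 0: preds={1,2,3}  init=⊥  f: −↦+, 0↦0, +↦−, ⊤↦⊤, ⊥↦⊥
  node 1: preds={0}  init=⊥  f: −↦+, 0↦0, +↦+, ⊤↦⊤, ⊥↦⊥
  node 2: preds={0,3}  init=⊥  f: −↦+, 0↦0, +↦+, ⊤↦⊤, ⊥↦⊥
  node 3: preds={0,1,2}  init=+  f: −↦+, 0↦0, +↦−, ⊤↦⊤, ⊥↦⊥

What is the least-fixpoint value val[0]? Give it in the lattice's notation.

⊤

Iteration log — 9 steps:
  step 1. node 0  ⊔preds=+  new=−  old=⊥  +wl: 
  step 2. node 1  ⊔preds=−  new=+  old=⊥  +wl: 0
  step 3. node 2  ⊔preds=⊤  new=⊤  old=⊥  +wl: 
  step 4. node 3  ⊔preds=⊤  new=⊤  old=+  +wl: 2
  step 5. node 0  ⊔preds=⊤  new=⊤  old=−  +wl: 1,3
  step 6. node 2  ⊔preds=⊤  new=⊤  stable
  step 7. node 1  ⊔preds=⊤  new=⊤  old=+  +wl: 0
  step 8. node 3  ⊔preds=⊤  new=⊤  stable
  step 9. node 0  ⊔preds=⊤  new=⊤  stable

Least fixpoint reached:
  node 0: ⊤
  node 1: ⊤
  node 2: ⊤
  node 3: ⊤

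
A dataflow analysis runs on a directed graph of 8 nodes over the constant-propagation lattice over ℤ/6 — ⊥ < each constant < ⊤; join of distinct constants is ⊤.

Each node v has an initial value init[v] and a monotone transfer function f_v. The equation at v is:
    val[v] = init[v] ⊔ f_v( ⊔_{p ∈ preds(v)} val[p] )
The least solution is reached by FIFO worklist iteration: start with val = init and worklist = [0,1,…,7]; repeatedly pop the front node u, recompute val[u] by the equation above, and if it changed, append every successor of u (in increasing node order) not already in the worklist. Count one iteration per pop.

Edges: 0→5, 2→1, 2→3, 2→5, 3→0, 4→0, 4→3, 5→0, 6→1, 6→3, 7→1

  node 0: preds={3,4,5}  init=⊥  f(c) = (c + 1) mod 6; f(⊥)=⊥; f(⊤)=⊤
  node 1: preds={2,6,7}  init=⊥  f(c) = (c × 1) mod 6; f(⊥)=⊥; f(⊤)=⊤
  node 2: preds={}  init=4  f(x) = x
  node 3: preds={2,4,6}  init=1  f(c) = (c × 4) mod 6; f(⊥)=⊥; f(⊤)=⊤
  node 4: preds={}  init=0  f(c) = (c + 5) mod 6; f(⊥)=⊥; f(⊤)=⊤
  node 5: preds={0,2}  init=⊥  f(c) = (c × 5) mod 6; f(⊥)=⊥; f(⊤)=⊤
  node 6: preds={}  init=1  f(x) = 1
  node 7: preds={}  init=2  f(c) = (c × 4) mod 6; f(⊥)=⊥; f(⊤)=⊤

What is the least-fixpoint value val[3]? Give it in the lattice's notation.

Worklist (9 pops):
  #1 pop 0: in=⊤ → ⊤ (was ⊥); enqueue []
  #2 pop 1: in=⊤ → ⊤ (was ⊥); enqueue []
  #3 pop 2: in=⊥ → 4 (no change)
  #4 pop 3: in=⊤ → ⊤ (was 1); enqueue [0]
  #5 pop 4: in=⊥ → 0 (no change)
  #6 pop 5: in=⊤ → ⊤ (was ⊥); enqueue []
  #7 pop 6: in=⊥ → 1 (no change)
  #8 pop 7: in=⊥ → 2 (no change)
  #9 pop 0: in=⊤ → ⊤ (no change)

Fixpoint:
  val[0] = ⊤
  val[1] = ⊤
  val[2] = 4
  val[3] = ⊤
  val[4] = 0
  val[5] = ⊤
  val[6] = 1
  val[7] = 2

⊤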